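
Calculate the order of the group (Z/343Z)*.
294

Prime factorization: 343 = 7^3
Using the formula φ(n) = n × Π(1 - 1/p) for each prime factor p:
φ(343) = 343 × (1 - 1/7)
φ(343) = 294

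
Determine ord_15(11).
Powers of 11 mod 15: 11^1≡11, 11^2≡1. Order = 2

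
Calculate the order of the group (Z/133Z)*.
108

Prime factorization: 133 = 7 × 19
Using the formula φ(n) = n × Π(1 - 1/p) for each prime factor p:
φ(133) = 133 × (1 - 1/7) × (1 - 1/19)
φ(133) = 108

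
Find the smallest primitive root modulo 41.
p - 1 = 40 has prime divisors 2, 5. h is a primitive root mod 41 iff h^(40/q) ≢ 1 (mod 41) for each such q.
h = 2: 2^20 ≡ 1, 2^8 ≡ 10 (mod 41); 2^20 ≡ 1, so not a primitive root.
h = 3: 3^20 ≡ 40, 3^8 ≡ 1 (mod 41); 3^8 ≡ 1, so not a primitive root.
h = 4: 4^20 ≡ 1, 4^8 ≡ 18 (mod 41); 4^20 ≡ 1, so not a primitive root.
h = 5: 5^20 ≡ 1, 5^8 ≡ 18 (mod 41); 5^20 ≡ 1, so not a primitive root.
h = 6: 6^20 ≡ 40, 6^8 ≡ 10 (mod 41); none is 1, so 6 has order 40 and is a primitive root.
The smallest primitive root mod 41 is g = 6.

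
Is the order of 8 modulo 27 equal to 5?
No, the actual order is 6, not 5.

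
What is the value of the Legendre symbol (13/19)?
(13/19) = 13^{9} mod 19 = -1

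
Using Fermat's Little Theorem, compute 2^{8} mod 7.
4

By Fermat's Little Theorem, a^(p-1) ≡ 1 (mod p) for prime p and gcd(a, p) = 1
Here p = 7, so 2^6 ≡ 1 (mod 7)
We can reduce the exponent: 8 mod 6 = 2
So 2^8 ≡ 2^2 (mod 7)
Computing: 2^2 mod 7 = 4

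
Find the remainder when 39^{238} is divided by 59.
By Fermat: 39^{58} ≡ 1 (mod 59). 238 = 4×58 + 6. So 39^{238} ≡ 39^{6} ≡ 45 (mod 59)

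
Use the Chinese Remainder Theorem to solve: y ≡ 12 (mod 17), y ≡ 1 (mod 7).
29

Using the Chinese Remainder Theorem:
M = product of moduli = 119
For equation 1: M_1 = 7, 7 ≡ 7 (mod 17), inverse of 7 mod 17 is 5 (check: 7 × 5 = 35 ≡ 1 (mod 17))
For equation 2: M_2 = 17, 17 ≡ 3 (mod 7), inverse of 17 mod 7 is 5 (check: 3 × 5 = 15 ≡ 1 (mod 7))
Combine: y ≡ Σ r_i×M_i×(M_i⁻¹ mod m_i) = 12×7×5 + 1×17×5 = 420 + 85 = 505
505 mod 119 = 29
y ≡ 29 (mod 119)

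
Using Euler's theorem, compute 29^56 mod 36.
By Euler: 29^{12} ≡ 1 (mod 36) since gcd(29, 36) = 1. 56 = 4×12 + 8. So 29^{56} ≡ 29^{8} ≡ 13 (mod 36)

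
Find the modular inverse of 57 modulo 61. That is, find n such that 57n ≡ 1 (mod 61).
15

Using Extended Euclidean Algorithm:
gcd(57, 61) = 1
Bezout coefficients: 57 × 15 + 61 × -14 = 1
So 57 × 15 ≡ 1 (mod 61)
The inverse is 15 mod 61 = 15
Verification: 57 × 15 = 855 = 14 × 61 + 1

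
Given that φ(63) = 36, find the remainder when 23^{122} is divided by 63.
By Euler: 23^{36} ≡ 1 (mod 63) since gcd(23, 63) = 1. 122 = 3×36 + 14. So 23^{122} ≡ 23^{14} ≡ 25 (mod 63)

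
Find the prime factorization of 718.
2 × 359

Divide by primes starting from smallest:
718 ÷ 2 = 359
359 ÷ 359 = 1

718 = 2 × 359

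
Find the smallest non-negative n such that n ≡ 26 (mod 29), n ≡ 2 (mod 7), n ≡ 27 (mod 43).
1360

Using the Chinese Remainder Theorem:
M = product of moduli = 8729
For equation 1: M_1 = 301, 301 ≡ 11 (mod 29), inverse of 301 mod 29 is 8 (check: 11 × 8 = 88 ≡ 1 (mod 29))
For equation 2: M_2 = 1247, 1247 ≡ 1 (mod 7), inverse of 1247 mod 7 is 1 (check: 1 × 1 = 1 ≡ 1 (mod 7))
For equation 3: M_3 = 203, 203 ≡ 31 (mod 43), inverse of 203 mod 43 is 25 (check: 31 × 25 = 775 ≡ 1 (mod 43))
Combine: n ≡ Σ r_i×M_i×(M_i⁻¹ mod m_i) = 26×301×8 + 2×1247×1 + 27×203×25 = 62608 + 2494 + 137025 = 202127
202127 mod 8729 = 1360
n ≡ 1360 (mod 8729)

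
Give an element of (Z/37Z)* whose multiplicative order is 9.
7 has order 9 mod 37 since 7^{9} ≡ 1 (mod 37) and no smaller power works.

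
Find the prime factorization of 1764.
2^2 × 3^2 × 7^2

Divide by primes starting from smallest:
1764 ÷ 2 = 882
882 ÷ 2 = 441
441 ÷ 3 = 147
147 ÷ 3 = 49
49 ÷ 7 = 7
7 ÷ 7 = 1

1764 = 2^2 × 3^2 × 7^2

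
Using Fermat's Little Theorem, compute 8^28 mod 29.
By Fermat's Little Theorem, 8^{28} ≡ 1 (mod 29) since 29 is prime and gcd(8, 29) = 1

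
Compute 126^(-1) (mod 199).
126^(-1) ≡ 169 (mod 199). Verification: 126 × 169 = 21294 ≡ 1 (mod 199)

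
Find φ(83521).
78608

Prime factorization: 83521 = 17^4
Using the formula φ(n) = n × Π(1 - 1/p) for each prime factor p:
φ(83521) = 83521 × (1 - 1/17)
φ(83521) = 78608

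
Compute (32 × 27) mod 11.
6

(32 × 27) = 864
864 mod 11 = 6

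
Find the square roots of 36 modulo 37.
The square roots of 36 mod 37 are 6 and 31. Verify: 6² = 36 ≡ 36 (mod 37)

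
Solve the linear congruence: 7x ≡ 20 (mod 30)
20

Since gcd(7, 30) = 1 divides 20, a solution exists.
Multiply both sides by the inverse of 7 mod 30:
  7^(-1) mod 30 = 13
  x ≡ 13 × 20 ≡ 260 ≡ 20 (mod 30)
Verification: 7 × 20 = 140 = 4 × 30 + 20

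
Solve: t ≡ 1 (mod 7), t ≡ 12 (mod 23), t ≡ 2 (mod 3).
M = 7 × 23 × 3 = 483. M₁ = 69, y₁ ≡ 6 (mod 7). M₂ = 21, y₂ ≡ 11 (mod 23). M₃ = 161, y₃ ≡ 2 (mod 3). t = 1×69×6 + 12×21×11 + 2×161×2 ≡ 449 (mod 483)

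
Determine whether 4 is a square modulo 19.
By Euler's criterion: 4^{9} ≡ 1 (mod 19). Since this equals 1, 4 is a QR.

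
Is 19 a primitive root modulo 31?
No

To verify, check if 19^(30/q) ≢ 1 (mod 31) for each prime divisor q of 30
Divisors of 30 = 30: [1, 2, 3, 5, 6, 10, 15, 30]
  19^(30/2) = 19^15 ≡ 1 (mod 31)
  19^(30/3) = 19^10 ≡ 25 (mod 31)
  19^(30/5) = 19^6 ≡ 2 (mod 31)
Conclusion: 19 is not a primitive root modulo 31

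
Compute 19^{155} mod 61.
48

Using successive squaring:
Binary expansion of 155: 10011011
Powers of 19 mod 61 (each is the square of the previous):
  19^1 ≡ 19 (mod 61)
  19^2 ≡ 19² = 361 ≡ 56 (mod 61)
  19^4 ≡ 56² = 3136 ≡ 25 (mod 61)
  19^8 ≡ 25² = 625 ≡ 15 (mod 61)
  19^16 ≡ 15² = 225 ≡ 42 (mod 61)
  19^32 ≡ 42² = 1764 ≡ 56 (mod 61)
  19^64 ≡ 56² = 3136 ≡ 25 (mod 61)
  19^128 ≡ 25² = 625 ≡ 15 (mod 61)
155 = 128 + 16 + 8 + 2 + 1, so 19^155 = 19^128 × 19^16 × 19^8 × 19^2 × 19^1 ≡ 15 × 42 × 15 × 56 × 19 (mod 61)
Multiplying step by step:
  15 × 42 = 630 ≡ 20 (mod 61)
  20 × 15 = 300 ≡ 56 (mod 61)
  56 × 56 = 3136 ≡ 25 (mod 61)
  25 × 19 = 475 ≡ 48 (mod 61)
Result: 19^155 ≡ 48 (mod 61)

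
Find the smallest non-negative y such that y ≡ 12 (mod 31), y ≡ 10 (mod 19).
105

Using the Chinese Remainder Theorem:
M = product of moduli = 589
For equation 1: M_1 = 19, 19 ≡ 19 (mod 31), inverse of 19 mod 31 is 18 (check: 19 × 18 = 342 ≡ 1 (mod 31))
For equation 2: M_2 = 31, 31 ≡ 12 (mod 19), inverse of 31 mod 19 is 8 (check: 12 × 8 = 96 ≡ 1 (mod 19))
Combine: y ≡ Σ r_i×M_i×(M_i⁻¹ mod m_i) = 12×19×18 + 10×31×8 = 4104 + 2480 = 6584
6584 mod 589 = 105
y ≡ 105 (mod 589)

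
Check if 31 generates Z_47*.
p - 1 = 46 has prime divisors 2, 23. Check 31^(46/q) mod 47 for each: 31^(46/2) = 31^23 ≡ 46, 31^(46/23) = 31^2 ≡ 21 (mod 47). None of these is 1, so 31 has order 46 = φ(47), so it is a primitive root mod 47.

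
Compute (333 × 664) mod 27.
9

(333 × 664) = 221112
221112 mod 27 = 9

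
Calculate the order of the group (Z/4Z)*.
2

Prime factorization: 4 = 2^2
Using the formula φ(n) = n × Π(1 - 1/p) for each prime factor p:
φ(4) = 4 × (1 - 1/2)
φ(4) = 2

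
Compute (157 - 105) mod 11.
8

(157 - 105) = 52
52 mod 11 = 8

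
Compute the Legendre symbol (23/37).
(23/37) = 23^{18} mod 37 = -1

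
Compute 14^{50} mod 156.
40

Using successive squaring:
Binary expansion of 50: 110010
Powers of 14 mod 156 (each is the square of the previous):
  14^1 ≡ 14 (mod 156)
  14^2 ≡ 14² = 196 ≡ 40 (mod 156)
  14^4 ≡ 40² = 1600 ≡ 40 (mod 156)
  14^8 ≡ 40² = 1600 ≡ 40 (mod 156)
  14^16 ≡ 40² = 1600 ≡ 40 (mod 156)
  14^32 ≡ 40² = 1600 ≡ 40 (mod 156)
50 = 32 + 16 + 2, so 14^50 = 14^32 × 14^16 × 14^2 ≡ 40 × 40 × 40 (mod 156)
Multiplying step by step:
  40 × 40 = 1600 ≡ 40 (mod 156)
  40 × 40 = 1600 ≡ 40 (mod 156)
Result: 14^50 ≡ 40 (mod 156)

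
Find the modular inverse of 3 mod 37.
3^(-1) ≡ 25 (mod 37). Verification: 3 × 25 = 75 ≡ 1 (mod 37)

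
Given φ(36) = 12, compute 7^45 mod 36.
By Euler: 7^{12} ≡ 1 (mod 36) since gcd(7, 36) = 1. 45 = 3×12 + 9. So 7^{45} ≡ 7^{9} ≡ 19 (mod 36)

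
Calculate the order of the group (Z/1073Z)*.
1008

Prime factorization: 1073 = 29 × 37
Using the formula φ(n) = n × Π(1 - 1/p) for each prime factor p:
φ(1073) = 1073 × (1 - 1/29) × (1 - 1/37)
φ(1073) = 1008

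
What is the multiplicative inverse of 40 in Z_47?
20

Using Extended Euclidean Algorithm:
gcd(40, 47) = 1
Bezout coefficients: 40 × 20 + 47 × -17 = 1
So 40 × 20 ≡ 1 (mod 47)
The inverse is 20 mod 47 = 20
Verification: 40 × 20 = 800 = 17 × 47 + 1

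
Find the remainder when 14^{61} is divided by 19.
By Fermat: 14^{18} ≡ 1 (mod 19). 61 = 3×18 + 7. So 14^{61} ≡ 14^{7} ≡ 3 (mod 19)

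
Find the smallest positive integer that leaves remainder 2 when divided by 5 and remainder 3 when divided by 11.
M = 5 × 11 = 55. M₁ = 11, y₁ ≡ 1 (mod 5). M₂ = 5, y₂ ≡ 9 (mod 11). y = 2×11×1 + 3×5×9 ≡ 47 (mod 55). The smallest positive such number is 47.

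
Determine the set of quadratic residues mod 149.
QRs mod 149: {1, 4, 5, 6, 7, 9, 16, 17, 19, 20, 22, 24, 25, 26, 28, 29, 30, 31, 33, 35, 36, 37, 39, 42, 45, 46, 47, 49, 53, 54, 61, 63, 64, 67, 68, 69, 73, 76, 80, 81, 82, 85, 86, 88, 95, 96, 100, 102, 103, 104, 107, 110, 112, 113, 114, 116, 118, 119, 120, 121, 123, 124, 125, 127, 129, 130, 132, 133, 140, 142, 143, 144, 145, 148}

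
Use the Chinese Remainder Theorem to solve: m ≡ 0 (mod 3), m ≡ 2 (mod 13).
M = 3 × 13 = 39. M₁ = 13, y₁ ≡ 1 (mod 3). M₂ = 3, y₂ ≡ 9 (mod 13). m = 0×13×1 + 2×3×9 ≡ 15 (mod 39)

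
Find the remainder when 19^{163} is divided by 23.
By Fermat: 19^{22} ≡ 1 (mod 23). 163 = 7×22 + 9. So 19^{163} ≡ 19^{9} ≡ 10 (mod 23)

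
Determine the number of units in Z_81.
54

Prime factorization: 81 = 3^4
Using the formula φ(n) = n × Π(1 - 1/p) for each prime factor p:
φ(81) = 81 × (1 - 1/3)
φ(81) = 54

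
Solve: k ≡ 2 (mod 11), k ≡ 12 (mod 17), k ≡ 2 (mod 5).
M = 11 × 17 × 5 = 935. M₁ = 85, y₁ ≡ 7 (mod 11). M₂ = 55, y₂ ≡ 13 (mod 17). M₃ = 187, y₃ ≡ 3 (mod 5). k = 2×85×7 + 12×55×13 + 2×187×3 ≡ 607 (mod 935)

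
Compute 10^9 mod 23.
9 = 8 + 1 (binary 1001). Repeated squaring mod 23: 10^1 ≡ 10; 10^2 ≡ 10² = 100 ≡ 8; 10^4 ≡ 8² = 64 ≡ 18; 10^8 ≡ 18² = 324 ≡ 2. Multiply: 10^9 = 10^8 × 10^1 ≡ 2 × 10 (mod 23): 2 × 10 = 20 ≡ 20. So 10^9 ≡ 20 (mod 23).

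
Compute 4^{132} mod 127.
32

Using successive squaring:
Binary expansion of 132: 10000100
Powers of 4 mod 127 (each is the square of the previous):
  4^1 ≡ 4 (mod 127)
  4^2 ≡ 4² = 16 ≡ 16 (mod 127)
  4^4 ≡ 16² = 256 ≡ 2 (mod 127)
  4^8 ≡ 2² = 4 ≡ 4 (mod 127)
  4^16 ≡ 4² = 16 ≡ 16 (mod 127)
  4^32 ≡ 16² = 256 ≡ 2 (mod 127)
  4^64 ≡ 2² = 4 ≡ 4 (mod 127)
  4^128 ≡ 4² = 16 ≡ 16 (mod 127)
132 = 128 + 4, so 4^132 = 4^128 × 4^4 ≡ 16 × 2 (mod 127)
Multiplying step by step:
  16 × 2 = 32 ≡ 32 (mod 127)
Result: 4^132 ≡ 32 (mod 127)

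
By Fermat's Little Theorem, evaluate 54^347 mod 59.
By Fermat: 54^{58} ≡ 1 (mod 59). 347 = 5×58 + 57. So 54^{347} ≡ 54^{57} ≡ 47 (mod 59)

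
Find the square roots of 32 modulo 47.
The square roots of 32 mod 47 are 28 and 19. Verify: 28² = 784 ≡ 32 (mod 47)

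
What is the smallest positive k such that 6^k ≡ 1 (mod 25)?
Powers of 6 mod 25: 6^1≡6, 6^2≡11, 6^3≡16, 6^4≡21, 6^5≡1. Order = 5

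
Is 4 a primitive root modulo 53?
p - 1 = 52 has prime divisors 2, 13. Check 4^(52/q) mod 53 for each: 4^(52/2) = 4^26 ≡ 1, 4^(52/13) = 4^4 ≡ 44 (mod 53). Since 4^26 ≡ 1 (mod 53), the order of 4 divides 26 (in fact the order is 26) ≠ 52, so it is not a primitive root.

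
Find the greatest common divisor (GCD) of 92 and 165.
1

Using the Euclidean algorithm:
92 = 0 × 165 + 92
165 = 1 × 92 + 73
92 = 1 × 73 + 19
73 = 3 × 19 + 16
19 = 1 × 16 + 3
16 = 5 × 3 + 1
3 = 3 × 1 + 0

GCD(92, 165) = 1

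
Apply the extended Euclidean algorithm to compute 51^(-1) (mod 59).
Extended GCD: 51(22) + 59(-19) = 1. So 51^(-1) ≡ 22 ≡ 22 (mod 59). Verify: 51 × 22 = 1122 ≡ 1 (mod 59)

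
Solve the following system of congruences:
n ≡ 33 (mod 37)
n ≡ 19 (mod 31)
329

Using the Chinese Remainder Theorem:
M = product of moduli = 1147
For equation 1: M_1 = 31, 31 ≡ 31 (mod 37), inverse of 31 mod 37 is 6 (check: 31 × 6 = 186 ≡ 1 (mod 37))
For equation 2: M_2 = 37, 37 ≡ 6 (mod 31), inverse of 37 mod 31 is 26 (check: 6 × 26 = 156 ≡ 1 (mod 31))
Combine: n ≡ Σ r_i×M_i×(M_i⁻¹ mod m_i) = 33×31×6 + 19×37×26 = 6138 + 18278 = 24416
24416 mod 1147 = 329
n ≡ 329 (mod 1147)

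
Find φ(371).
312

Prime factorization: 371 = 7 × 53
Using the formula φ(n) = n × Π(1 - 1/p) for each prime factor p:
φ(371) = 371 × (1 - 1/7) × (1 - 1/53)
φ(371) = 312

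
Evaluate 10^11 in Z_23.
Using repeated squaring. 11 = 8 + 2 + 1 (binary 1011). Repeated squaring mod 23: 10^1 ≡ 10; 10^2 ≡ 10² = 100 ≡ 8; 10^4 ≡ 8² = 64 ≡ 18; 10^8 ≡ 18² = 324 ≡ 2. Multiply: 10^11 = 10^8 × 10^2 × 10^1 ≡ 2 × 8 × 10 (mod 23): 2 × 8 = 16 ≡ 16; 16 × 10 = 160 ≡ 22. So 10^11 ≡ 22 (mod 23).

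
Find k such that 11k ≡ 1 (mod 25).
16

Since gcd(11, 25) = 1 divides 1, a solution exists.
Multiply both sides by the inverse of 11 mod 25:
  11^(-1) mod 25 = 16
  x ≡ 16 × 1 ≡ 16 ≡ 16 (mod 25)
Verification: 11 × 16 = 176 = 7 × 25 + 1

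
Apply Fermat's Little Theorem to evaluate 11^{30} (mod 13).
12

By Fermat's Little Theorem, a^(p-1) ≡ 1 (mod p) for prime p and gcd(a, p) = 1
Here p = 13, so 11^12 ≡ 1 (mod 13)
We can reduce the exponent: 30 mod 12 = 6
So 11^30 ≡ 11^6 (mod 13)
Computing: 11^6 mod 13 = 12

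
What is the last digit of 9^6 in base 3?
9 ≡ 0 (mod 3). 6 = 4 + 2 (binary 110). Repeated squaring mod 3: 0^1 ≡ 0; 0^2 ≡ 0² = 0 ≡ 0; 0^4 ≡ 0² = 0 ≡ 0. Multiply: 9^6 ≡ 0^4 × 0^2 ≡ 0 × 0 (mod 3): 0 × 0 = 0 ≡ 0. So 9^6 ≡ 0 (mod 3).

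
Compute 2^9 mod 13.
9 = 8 + 1 (binary 1001). Repeated squaring mod 13: 2^1 ≡ 2; 2^2 ≡ 2² = 4 ≡ 4; 2^4 ≡ 4² = 16 ≡ 3; 2^8 ≡ 3² = 9 ≡ 9. Multiply: 2^9 = 2^8 × 2^1 ≡ 9 × 2 (mod 13): 9 × 2 = 18 ≡ 5. So 2^9 ≡ 5 (mod 13).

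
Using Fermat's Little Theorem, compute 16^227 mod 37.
By Fermat: 16^{36} ≡ 1 (mod 37). 227 ≡ 11 (mod 36). So 16^{227} ≡ 16^{11} ≡ 34 (mod 37)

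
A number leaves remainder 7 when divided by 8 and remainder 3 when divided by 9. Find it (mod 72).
M = 8 × 9 = 72. M₁ = 9, y₁ ≡ 1 (mod 8). M₂ = 8, y₂ ≡ 8 (mod 9). t = 7×9×1 + 3×8×8 ≡ 39 (mod 72)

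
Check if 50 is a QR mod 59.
By Euler's criterion: 50^{29} ≡ 58 (mod 59). Since this equals -1 (≡ 58), 50 is not a QR.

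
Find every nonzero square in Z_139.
QRs mod 139: {1, 4, 5, 6, 7, 9, 11, 13, 16, 20, 24, 25, 28, 29, 30, 31, 34, 35, 36, 37, 38, 41, 42, 44, 45, 46, 47, 49, 51, 52, 54, 55, 57, 63, 64, 65, 66, 67, 69, 71, 77, 78, 79, 80, 81, 83, 86, 89, 91, 96, 99, 100, 106, 107, 112, 113, 116, 117, 118, 120, 121, 122, 124, 125, 127, 129, 131, 136, 137}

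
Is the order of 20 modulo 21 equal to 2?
Yes, ord_21(20) = 2.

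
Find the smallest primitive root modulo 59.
2

A primitive root g modulo p has order p-1 = 58
Prime divisors of 58: [2, 29]
g is a primitive root iff g^(58/q) ≢ 1 (mod 59) for each prime divisor q
Testing small values:
  g = 2: 2^29 ≡ 58, 2^2 ≡ 4 (mod 59) → none is 1, primitive root!
The smallest primitive root is 2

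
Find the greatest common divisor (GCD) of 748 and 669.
1

Using the Euclidean algorithm:
748 = 1 × 669 + 79
669 = 8 × 79 + 37
79 = 2 × 37 + 5
37 = 7 × 5 + 2
5 = 2 × 2 + 1
2 = 2 × 1 + 0

GCD(748, 669) = 1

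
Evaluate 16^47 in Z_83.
Using repeated squaring. 47 = 32 + 8 + 4 + 2 + 1 (binary 101111). Repeated squaring mod 83: 16^1 ≡ 16; 16^2 ≡ 16² = 256 ≡ 7; 16^4 ≡ 7² = 49 ≡ 49; 16^8 ≡ 49² = 2401 ≡ 77; 16^16 ≡ 77² = 5929 ≡ 36; 16^32 ≡ 36² = 1296 ≡ 51. Multiply: 16^47 = 16^32 × 16^8 × 16^4 × 16^2 × 16^1 ≡ 51 × 77 × 49 × 7 × 16 (mod 83): 51 × 77 = 3927 ≡ 26; 26 × 49 = 1274 ≡ 29; 29 × 7 = 203 ≡ 37; 37 × 16 = 592 ≡ 11. So 16^47 ≡ 11 (mod 83).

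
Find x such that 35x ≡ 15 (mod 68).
49

Since gcd(35, 68) = 1 divides 15, a solution exists.
Multiply both sides by the inverse of 35 mod 68:
  35^(-1) mod 68 = 35
  x ≡ 35 × 15 ≡ 525 ≡ 49 (mod 68)
Verification: 35 × 49 = 1715 = 25 × 68 + 15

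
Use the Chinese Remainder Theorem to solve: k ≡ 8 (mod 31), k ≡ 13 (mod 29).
535

Using the Chinese Remainder Theorem:
M = product of moduli = 899
For equation 1: M_1 = 29, 29 ≡ 29 (mod 31), inverse of 29 mod 31 is 15 (check: 29 × 15 = 435 ≡ 1 (mod 31))
For equation 2: M_2 = 31, 31 ≡ 2 (mod 29), inverse of 31 mod 29 is 15 (check: 2 × 15 = 30 ≡ 1 (mod 29))
Combine: k ≡ Σ r_i×M_i×(M_i⁻¹ mod m_i) = 8×29×15 + 13×31×15 = 3480 + 6045 = 9525
9525 mod 899 = 535
k ≡ 535 (mod 899)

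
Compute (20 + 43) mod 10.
3

(20 + 43) = 63
63 mod 10 = 3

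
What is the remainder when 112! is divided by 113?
By Wilson's theorem, (112)! ≡ -1 ≡ 112 (mod 113)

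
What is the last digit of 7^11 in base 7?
Using repeated squaring. 7 ≡ 0 (mod 7). 11 = 8 + 2 + 1 (binary 1011). Repeated squaring mod 7: 0^1 ≡ 0; 0^2 ≡ 0² = 0 ≡ 0; 0^4 ≡ 0² = 0 ≡ 0; 0^8 ≡ 0² = 0 ≡ 0. Multiply: 7^11 ≡ 0^8 × 0^2 × 0^1 ≡ 0 × 0 × 0 (mod 7): 0 × 0 = 0 ≡ 0; 0 × 0 = 0 ≡ 0. So 7^11 ≡ 0 (mod 7).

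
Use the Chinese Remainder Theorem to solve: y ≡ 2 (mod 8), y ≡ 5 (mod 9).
M = 8 × 9 = 72. M₁ = 9, y₁ ≡ 1 (mod 8). M₂ = 8, y₂ ≡ 8 (mod 9). y = 2×9×1 + 5×8×8 ≡ 50 (mod 72)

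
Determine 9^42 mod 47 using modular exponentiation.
Using repeated squaring. 42 = 32 + 8 + 2 (binary 101010). Repeated squaring mod 47: 9^1 ≡ 9; 9^2 ≡ 9² = 81 ≡ 34; 9^4 ≡ 34² = 1156 ≡ 28; 9^8 ≡ 28² = 784 ≡ 32; 9^16 ≡ 32² = 1024 ≡ 37; 9^32 ≡ 37² = 1369 ≡ 6. Multiply: 9^42 = 9^32 × 9^8 × 9^2 ≡ 6 × 32 × 34 (mod 47): 6 × 32 = 192 ≡ 4; 4 × 34 = 136 ≡ 42. So 9^42 ≡ 42 (mod 47).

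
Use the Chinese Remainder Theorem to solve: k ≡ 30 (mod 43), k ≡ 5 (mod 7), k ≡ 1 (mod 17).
460

Using the Chinese Remainder Theorem:
M = product of moduli = 5117
For equation 1: M_1 = 119, 119 ≡ 33 (mod 43), inverse of 119 mod 43 is 30 (check: 33 × 30 = 990 ≡ 1 (mod 43))
For equation 2: M_2 = 731, 731 ≡ 3 (mod 7), inverse of 731 mod 7 is 5 (check: 3 × 5 = 15 ≡ 1 (mod 7))
For equation 3: M_3 = 301, 301 ≡ 12 (mod 17), inverse of 301 mod 17 is 10 (check: 12 × 10 = 120 ≡ 1 (mod 17))
Combine: k ≡ Σ r_i×M_i×(M_i⁻¹ mod m_i) = 30×119×30 + 5×731×5 + 1×301×10 = 107100 + 18275 + 3010 = 128385
128385 mod 5117 = 460
k ≡ 460 (mod 5117)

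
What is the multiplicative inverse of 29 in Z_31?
15

Using Extended Euclidean Algorithm:
gcd(29, 31) = 1
Bezout coefficients: 29 × 15 + 31 × -14 = 1
So 29 × 15 ≡ 1 (mod 31)
The inverse is 15 mod 31 = 15
Verification: 29 × 15 = 435 = 14 × 31 + 1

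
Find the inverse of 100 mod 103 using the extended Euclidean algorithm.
Extended GCD: 100(34) + 103(-33) = 1. So 100^(-1) ≡ 34 ≡ 34 (mod 103). Verify: 100 × 34 = 3400 ≡ 1 (mod 103)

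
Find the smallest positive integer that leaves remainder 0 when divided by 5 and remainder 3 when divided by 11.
M = 5 × 11 = 55. M₁ = 11, y₁ ≡ 1 (mod 5). M₂ = 5, y₂ ≡ 9 (mod 11). z = 0×11×1 + 3×5×9 ≡ 25 (mod 55). The smallest positive such number is 25.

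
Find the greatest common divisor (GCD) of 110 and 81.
1

Using the Euclidean algorithm:
110 = 1 × 81 + 29
81 = 2 × 29 + 23
29 = 1 × 23 + 6
23 = 3 × 6 + 5
6 = 1 × 5 + 1
5 = 5 × 1 + 0

GCD(110, 81) = 1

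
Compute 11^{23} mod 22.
11

Using successive squaring:
Binary expansion of 23: 10111
Powers of 11 mod 22 (each is the square of the previous):
  11^1 ≡ 11 (mod 22)
  11^2 ≡ 11² = 121 ≡ 11 (mod 22)
  11^4 ≡ 11² = 121 ≡ 11 (mod 22)
  11^8 ≡ 11² = 121 ≡ 11 (mod 22)
  11^16 ≡ 11² = 121 ≡ 11 (mod 22)
23 = 16 + 4 + 2 + 1, so 11^23 = 11^16 × 11^4 × 11^2 × 11^1 ≡ 11 × 11 × 11 × 11 (mod 22)
Multiplying step by step:
  11 × 11 = 121 ≡ 11 (mod 22)
  11 × 11 = 121 ≡ 11 (mod 22)
  11 × 11 = 121 ≡ 11 (mod 22)
Result: 11^23 ≡ 11 (mod 22)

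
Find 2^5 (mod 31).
5 = 4 + 1 (binary 101). Repeated squaring mod 31: 2^1 ≡ 2; 2^2 ≡ 2² = 4 ≡ 4; 2^4 ≡ 4² = 16 ≡ 16. Multiply: 2^5 = 2^4 × 2^1 ≡ 16 × 2 (mod 31): 16 × 2 = 32 ≡ 1. So 2^5 ≡ 1 (mod 31).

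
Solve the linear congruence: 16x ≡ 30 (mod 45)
30

Since gcd(16, 45) = 1 divides 30, a solution exists.
Multiply both sides by the inverse of 16 mod 45:
  16^(-1) mod 45 = 31
  x ≡ 31 × 30 ≡ 930 ≡ 30 (mod 45)
Verification: 16 × 30 = 480 = 10 × 45 + 30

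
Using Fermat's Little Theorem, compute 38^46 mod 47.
By Fermat's Little Theorem, 38^{46} ≡ 1 (mod 47) since 47 is prime and gcd(38, 47) = 1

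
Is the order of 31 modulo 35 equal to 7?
No, the actual order is 6, not 7.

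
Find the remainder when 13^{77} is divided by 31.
By Fermat: 13^{30} ≡ 1 (mod 31). 77 = 2×30 + 17. So 13^{77} ≡ 13^{17} ≡ 17 (mod 31)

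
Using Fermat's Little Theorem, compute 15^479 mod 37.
By Fermat: 15^{36} ≡ 1 (mod 37). 479 ≡ 11 (mod 36). So 15^{479} ≡ 15^{11} ≡ 19 (mod 37)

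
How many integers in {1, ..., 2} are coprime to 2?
1

Prime factorization: 2 = 2
Using the formula φ(n) = n × Π(1 - 1/p) for each prime factor p:
φ(2) = 2 × (1 - 1/2)
φ(2) = 1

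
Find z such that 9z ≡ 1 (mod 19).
9^(-1) ≡ 17 (mod 19). Verification: 9 × 17 = 153 ≡ 1 (mod 19)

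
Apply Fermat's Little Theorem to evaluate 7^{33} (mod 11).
2

By Fermat's Little Theorem, a^(p-1) ≡ 1 (mod p) for prime p and gcd(a, p) = 1
Here p = 11, so 7^10 ≡ 1 (mod 11)
We can reduce the exponent: 33 mod 10 = 3
So 7^33 ≡ 7^3 (mod 11)
Computing: 7^3 mod 11 = 2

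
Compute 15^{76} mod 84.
57

Using successive squaring:
Binary expansion of 76: 1001100
Powers of 15 mod 84 (each is the square of the previous):
  15^1 ≡ 15 (mod 84)
  15^2 ≡ 15² = 225 ≡ 57 (mod 84)
  15^4 ≡ 57² = 3249 ≡ 57 (mod 84)
  15^8 ≡ 57² = 3249 ≡ 57 (mod 84)
  15^16 ≡ 57² = 3249 ≡ 57 (mod 84)
  15^32 ≡ 57² = 3249 ≡ 57 (mod 84)
  15^64 ≡ 57² = 3249 ≡ 57 (mod 84)
76 = 64 + 8 + 4, so 15^76 = 15^64 × 15^8 × 15^4 ≡ 57 × 57 × 57 (mod 84)
Multiplying step by step:
  57 × 57 = 3249 ≡ 57 (mod 84)
  57 × 57 = 3249 ≡ 57 (mod 84)
Result: 15^76 ≡ 57 (mod 84)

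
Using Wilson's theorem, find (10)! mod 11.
By Wilson's theorem, (10)! ≡ -1 ≡ 10 (mod 11)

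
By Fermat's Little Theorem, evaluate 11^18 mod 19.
By Fermat's Little Theorem, 11^{18} ≡ 1 (mod 19) since 19 is prime and gcd(11, 19) = 1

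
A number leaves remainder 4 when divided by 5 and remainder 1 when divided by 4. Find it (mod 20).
M = 5 × 4 = 20. M₁ = 4, y₁ ≡ 4 (mod 5). M₂ = 5, y₂ ≡ 1 (mod 4). m = 4×4×4 + 1×5×1 ≡ 9 (mod 20)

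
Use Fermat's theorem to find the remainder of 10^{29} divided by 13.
4

By Fermat's Little Theorem, a^(p-1) ≡ 1 (mod p) for prime p and gcd(a, p) = 1
Here p = 13, so 10^12 ≡ 1 (mod 13)
We can reduce the exponent: 29 mod 12 = 5
So 10^29 ≡ 10^5 (mod 13)
Computing: 10^5 mod 13 = 4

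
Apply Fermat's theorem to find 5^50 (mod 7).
By Fermat: 5^{6} ≡ 1 (mod 7). 50 = 8×6 + 2. So 5^{50} ≡ 5^{2} ≡ 4 (mod 7)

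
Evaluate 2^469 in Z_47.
Using Fermat: 2^{46} ≡ 1 (mod 47). 469 ≡ 9 (mod 46). So 2^{469} ≡ 2^{9} ≡ 42 (mod 47)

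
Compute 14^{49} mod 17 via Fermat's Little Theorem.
14

By Fermat's Little Theorem, a^(p-1) ≡ 1 (mod p) for prime p and gcd(a, p) = 1
Here p = 17, so 14^16 ≡ 1 (mod 17)
We can reduce the exponent: 49 mod 16 = 1
So 14^49 ≡ 14^1 (mod 17)
Computing: 14^1 mod 17 = 14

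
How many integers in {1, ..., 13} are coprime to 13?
12

Prime factorization: 13 = 13
Using the formula φ(n) = n × Π(1 - 1/p) for each prime factor p:
φ(13) = 13 × (1 - 1/13)
φ(13) = 12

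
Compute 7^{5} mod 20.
7

Using successive squaring:
Binary expansion of 5: 101
Powers of 7 mod 20 (each is the square of the previous):
  7^1 ≡ 7 (mod 20)
  7^2 ≡ 7² = 49 ≡ 9 (mod 20)
  7^4 ≡ 9² = 81 ≡ 1 (mod 20)
5 = 4 + 1, so 7^5 = 7^4 × 7^1 ≡ 1 × 7 (mod 20)
Multiplying step by step:
  1 × 7 = 7 ≡ 7 (mod 20)
Result: 7^5 ≡ 7 (mod 20)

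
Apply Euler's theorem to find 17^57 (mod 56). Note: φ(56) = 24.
By Euler: 17^{24} ≡ 1 (mod 56) since gcd(17, 56) = 1. 57 = 2×24 + 9. So 17^{57} ≡ 17^{9} ≡ 41 (mod 56)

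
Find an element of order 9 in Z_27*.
4 has order 9 mod 27 since 4^{9} ≡ 1 (mod 27) and no smaller power works.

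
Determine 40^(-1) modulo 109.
40^(-1) ≡ 30 (mod 109). Verification: 40 × 30 = 1200 ≡ 1 (mod 109)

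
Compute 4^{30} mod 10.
6

Using successive squaring:
Binary expansion of 30: 11110
Powers of 4 mod 10 (each is the square of the previous):
  4^1 ≡ 4 (mod 10)
  4^2 ≡ 4² = 16 ≡ 6 (mod 10)
  4^4 ≡ 6² = 36 ≡ 6 (mod 10)
  4^8 ≡ 6² = 36 ≡ 6 (mod 10)
  4^16 ≡ 6² = 36 ≡ 6 (mod 10)
30 = 16 + 8 + 4 + 2, so 4^30 = 4^16 × 4^8 × 4^4 × 4^2 ≡ 6 × 6 × 6 × 6 (mod 10)
Multiplying step by step:
  6 × 6 = 36 ≡ 6 (mod 10)
  6 × 6 = 36 ≡ 6 (mod 10)
  6 × 6 = 36 ≡ 6 (mod 10)
Result: 4^30 ≡ 6 (mod 10)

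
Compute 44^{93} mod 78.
44

Using successive squaring:
Binary expansion of 93: 1011101
Powers of 44 mod 78 (each is the square of the previous):
  44^1 ≡ 44 (mod 78)
  44^2 ≡ 44² = 1936 ≡ 64 (mod 78)
  44^4 ≡ 64² = 4096 ≡ 40 (mod 78)
  44^8 ≡ 40² = 1600 ≡ 40 (mod 78)
  44^16 ≡ 40² = 1600 ≡ 40 (mod 78)
  44^32 ≡ 40² = 1600 ≡ 40 (mod 78)
  44^64 ≡ 40² = 1600 ≡ 40 (mod 78)
93 = 64 + 16 + 8 + 4 + 1, so 44^93 = 44^64 × 44^16 × 44^8 × 44^4 × 44^1 ≡ 40 × 40 × 40 × 40 × 44 (mod 78)
Multiplying step by step:
  40 × 40 = 1600 ≡ 40 (mod 78)
  40 × 40 = 1600 ≡ 40 (mod 78)
  40 × 40 = 1600 ≡ 40 (mod 78)
  40 × 44 = 1760 ≡ 44 (mod 78)
Result: 44^93 ≡ 44 (mod 78)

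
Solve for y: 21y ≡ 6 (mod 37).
32

Since gcd(21, 37) = 1 divides 6, a solution exists.
Multiply both sides by the inverse of 21 mod 37:
  21^(-1) mod 37 = 30
  x ≡ 30 × 6 ≡ 180 ≡ 32 (mod 37)
Verification: 21 × 32 = 672 = 18 × 37 + 6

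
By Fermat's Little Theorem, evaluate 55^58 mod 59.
By Fermat's Little Theorem, 55^{58} ≡ 1 (mod 59) since 59 is prime and gcd(55, 59) = 1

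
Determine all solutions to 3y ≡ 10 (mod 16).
14

Since gcd(3, 16) = 1 divides 10, a solution exists.
Multiply both sides by the inverse of 3 mod 16:
  3^(-1) mod 16 = 11
  x ≡ 11 × 10 ≡ 110 ≡ 14 (mod 16)
Verification: 3 × 14 = 42 = 2 × 16 + 10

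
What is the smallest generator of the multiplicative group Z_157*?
p - 1 = 156 has prime divisors 2, 3, 13. h is a primitive root mod 157 iff h^(156/q) ≢ 1 (mod 157) for each such q.
h = 2: 2^78 ≡ 156, 2^52 ≡ 1, 2^12 ≡ 14 (mod 157); 2^52 ≡ 1, so not a primitive root.
h = 3: 3^78 ≡ 1, 3^52 ≡ 12, 3^12 ≡ 153 (mod 157); 3^78 ≡ 1, so not a primitive root.
h = 4: 4^78 ≡ 1, 4^52 ≡ 1, 4^12 ≡ 39 (mod 157); 4^78 ≡ 1, so not a primitive root.
h = 5: 5^78 ≡ 156, 5^52 ≡ 12, 5^12 ≡ 130 (mod 157); none is 1, so 5 has order 156 and is a primitive root.
The smallest primitive root mod 157 is g = 5.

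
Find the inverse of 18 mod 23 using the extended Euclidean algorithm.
Extended GCD: 18(9) + 23(-7) = 1. So 18^(-1) ≡ 9 ≡ 9 (mod 23). Verify: 18 × 9 = 162 ≡ 1 (mod 23)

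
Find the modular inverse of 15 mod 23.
15^(-1) ≡ 20 (mod 23). Verification: 15 × 20 = 300 ≡ 1 (mod 23)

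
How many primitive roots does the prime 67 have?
Number of primitive roots mod 67 = φ(66) = 20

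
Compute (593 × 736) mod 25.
23

(593 × 736) = 436448
436448 mod 25 = 23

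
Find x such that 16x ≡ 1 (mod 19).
16^(-1) ≡ 6 (mod 19). Verification: 16 × 6 = 96 ≡ 1 (mod 19)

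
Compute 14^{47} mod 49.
0

Using successive squaring:
Binary expansion of 47: 101111
Powers of 14 mod 49 (each is the square of the previous):
  14^1 ≡ 14 (mod 49)
  14^2 ≡ 14² = 196 ≡ 0 (mod 49)
  14^4 ≡ 0² = 0 ≡ 0 (mod 49)
  14^8 ≡ 0² = 0 ≡ 0 (mod 49)
  14^16 ≡ 0² = 0 ≡ 0 (mod 49)
  14^32 ≡ 0² = 0 ≡ 0 (mod 49)
47 = 32 + 8 + 4 + 2 + 1, so 14^47 = 14^32 × 14^8 × 14^4 × 14^2 × 14^1 ≡ 0 × 0 × 0 × 0 × 14 (mod 49)
Multiplying step by step:
  0 × 0 = 0 ≡ 0 (mod 49)
  0 × 0 = 0 ≡ 0 (mod 49)
  0 × 0 = 0 ≡ 0 (mod 49)
  0 × 14 = 0 ≡ 0 (mod 49)
Result: 14^47 ≡ 0 (mod 49)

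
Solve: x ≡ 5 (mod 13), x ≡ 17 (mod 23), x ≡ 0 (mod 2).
M = 13 × 23 × 2 = 598. M₁ = 46, y₁ ≡ 2 (mod 13). M₂ = 26, y₂ ≡ 8 (mod 23). M₃ = 299, y₃ ≡ 1 (mod 2). x = 5×46×2 + 17×26×8 + 0×299×1 ≡ 408 (mod 598)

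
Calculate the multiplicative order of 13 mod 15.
Powers of 13 mod 15: 13^1≡13, 13^2≡4, 13^3≡7, 13^4≡1. Order = 4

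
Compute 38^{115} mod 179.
115

Using successive squaring:
Binary expansion of 115: 1110011
Powers of 38 mod 179 (each is the square of the previous):
  38^1 ≡ 38 (mod 179)
  38^2 ≡ 38² = 1444 ≡ 12 (mod 179)
  38^4 ≡ 12² = 144 ≡ 144 (mod 179)
  38^8 ≡ 144² = 20736 ≡ 151 (mod 179)
  38^16 ≡ 151² = 22801 ≡ 68 (mod 179)
  38^32 ≡ 68² = 4624 ≡ 149 (mod 179)
  38^64 ≡ 149² = 22201 ≡ 5 (mod 179)
115 = 64 + 32 + 16 + 2 + 1, so 38^115 = 38^64 × 38^32 × 38^16 × 38^2 × 38^1 ≡ 5 × 149 × 68 × 12 × 38 (mod 179)
Multiplying step by step:
  5 × 149 = 745 ≡ 29 (mod 179)
  29 × 68 = 1972 ≡ 3 (mod 179)
  3 × 12 = 36 ≡ 36 (mod 179)
  36 × 38 = 1368 ≡ 115 (mod 179)
Result: 38^115 ≡ 115 (mod 179)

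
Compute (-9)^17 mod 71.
Using repeated squaring. (-9) ≡ 62 (mod 71). 17 = 16 + 1 (binary 10001). Repeated squaring mod 71: 62^1 ≡ 62; 62^2 ≡ 62² = 3844 ≡ 10; 62^4 ≡ 10² = 100 ≡ 29; 62^8 ≡ 29² = 841 ≡ 60; 62^16 ≡ 60² = 3600 ≡ 50. Multiply: (-9)^17 ≡ 62^16 × 62^1 ≡ 50 × 62 (mod 71): 50 × 62 = 3100 ≡ 47. So (-9)^17 ≡ 47 (mod 71).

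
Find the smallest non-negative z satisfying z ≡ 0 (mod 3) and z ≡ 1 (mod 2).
M = 3 × 2 = 6. M₁ = 2, y₁ ≡ 2 (mod 3). M₂ = 3, y₂ ≡ 1 (mod 2). z = 0×2×2 + 1×3×1 ≡ 3 (mod 6)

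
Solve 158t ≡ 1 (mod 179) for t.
158^(-1) ≡ 17 (mod 179). Verification: 158 × 17 = 2686 ≡ 1 (mod 179)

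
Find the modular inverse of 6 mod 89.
6^(-1) ≡ 15 (mod 89). Verification: 6 × 15 = 90 ≡ 1 (mod 89)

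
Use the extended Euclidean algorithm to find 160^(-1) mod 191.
Extended GCD: 160(-37) + 191(31) = 1. So 160^(-1) ≡ 154 ≡ 154 (mod 191). Verify: 160 × 154 = 24640 ≡ 1 (mod 191)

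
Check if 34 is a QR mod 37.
By Euler's criterion: 34^{18} ≡ 1 (mod 37). Since this equals 1, 34 is a QR.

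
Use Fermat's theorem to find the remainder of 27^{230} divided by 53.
37

By Fermat's Little Theorem, a^(p-1) ≡ 1 (mod p) for prime p and gcd(a, p) = 1
Here p = 53, so 27^52 ≡ 1 (mod 53)
We can reduce the exponent: 230 mod 52 = 22
So 27^230 ≡ 27^22 (mod 53)
Computing: 27^22 mod 53 = 37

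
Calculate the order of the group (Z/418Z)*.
180

Prime factorization: 418 = 2 × 11 × 19
Using the formula φ(n) = n × Π(1 - 1/p) for each prime factor p:
φ(418) = 418 × (1 - 1/2) × (1 - 1/11) × (1 - 1/19)
φ(418) = 180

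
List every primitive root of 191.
Primitive roots mod 191: {19, 21, 22, 28, 29, 33, 35, 42, 44, 47, 53, 56, 57, 58, 61, 62, 63, 71, 73, 74, 76, 83, 87, 88, 89, 91, 93, 94, 95, 99, 101, 105, 106, 110, 111, 112, 113, 114, 116, 119, 123, 124, 126, 127, 131, 132, 137, 140, 141, 143, 145, 146, 148, 151, 157, 164, 165, 167, 168, 171, 173, 174, 175, 176, 178, 179, 181, 182, 183, 187, 188, 189}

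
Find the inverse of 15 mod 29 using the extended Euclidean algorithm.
Extended GCD: 15(2) + 29(-1) = 1. So 15^(-1) ≡ 2 ≡ 2 (mod 29). Verify: 15 × 2 = 30 ≡ 1 (mod 29)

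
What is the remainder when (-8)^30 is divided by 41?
Using repeated squaring. (-8) ≡ 33 (mod 41). 30 = 16 + 8 + 4 + 2 (binary 11110). Repeated squaring mod 41: 33^1 ≡ 33; 33^2 ≡ 33² = 1089 ≡ 23; 33^4 ≡ 23² = 529 ≡ 37; 33^8 ≡ 37² = 1369 ≡ 16; 33^16 ≡ 16² = 256 ≡ 10. Multiply: (-8)^30 ≡ 33^16 × 33^8 × 33^4 × 33^2 ≡ 10 × 16 × 37 × 23 (mod 41): 10 × 16 = 160 ≡ 37; 37 × 37 = 1369 ≡ 16; 16 × 23 = 368 ≡ 40. So (-8)^30 ≡ 40 (mod 41).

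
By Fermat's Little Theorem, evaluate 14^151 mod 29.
By Fermat: 14^{28} ≡ 1 (mod 29). 151 ≡ 11 (mod 28). So 14^{151} ≡ 14^{11} ≡ 8 (mod 29)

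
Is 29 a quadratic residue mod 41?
By Euler's criterion: 29^{20} ≡ 40 (mod 41). Since this equals -1 (≡ 40), 29 is not a QR.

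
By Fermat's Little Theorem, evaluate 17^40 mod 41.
By Fermat's Little Theorem, 17^{40} ≡ 1 (mod 41) since 41 is prime and gcd(17, 41) = 1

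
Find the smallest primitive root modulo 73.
p - 1 = 72 has prime divisors 2, 3. h is a primitive root mod 73 iff h^(72/q) ≢ 1 (mod 73) for each such q.
h = 2: 2^36 ≡ 1, 2^24 ≡ 64 (mod 73); 2^36 ≡ 1, so not a primitive root.
h = 3: 3^36 ≡ 1, 3^24 ≡ 1 (mod 73); 3^36 ≡ 1, so not a primitive root.
h = 4: 4^36 ≡ 1, 4^24 ≡ 8 (mod 73); 4^36 ≡ 1, so not a primitive root.
h = 5: 5^36 ≡ 72, 5^24 ≡ 8 (mod 73); none is 1, so 5 has order 72 and is a primitive root.
The smallest primitive root mod 73 is g = 5.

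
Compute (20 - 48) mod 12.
8

(20 - 48) = -28
-28 mod 12 = 8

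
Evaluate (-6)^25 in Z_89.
Using repeated squaring. (-6) ≡ 83 (mod 89). 25 = 16 + 8 + 1 (binary 11001). Repeated squaring mod 89: 83^1 ≡ 83; 83^2 ≡ 83² = 6889 ≡ 36; 83^4 ≡ 36² = 1296 ≡ 50; 83^8 ≡ 50² = 2500 ≡ 8; 83^16 ≡ 8² = 64 ≡ 64. Multiply: (-6)^25 ≡ 83^16 × 83^8 × 83^1 ≡ 64 × 8 × 83 (mod 89): 64 × 8 = 512 ≡ 67; 67 × 83 = 5561 ≡ 43. So (-6)^25 ≡ 43 (mod 89).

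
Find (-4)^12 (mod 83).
Using repeated squaring. (-4) ≡ 79 (mod 83). 12 = 8 + 4 (binary 1100). Repeated squaring mod 83: 79^1 ≡ 79; 79^2 ≡ 79² = 6241 ≡ 16; 79^4 ≡ 16² = 256 ≡ 7; 79^8 ≡ 7² = 49 ≡ 49. Multiply: (-4)^12 ≡ 79^8 × 79^4 ≡ 49 × 7 (mod 83): 49 × 7 = 343 ≡ 11. So (-4)^12 ≡ 11 (mod 83).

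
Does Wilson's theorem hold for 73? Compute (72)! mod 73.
(72)! mod 73 = 72. Since this equals -1 (mod 73), Wilson confirms 73 is prime.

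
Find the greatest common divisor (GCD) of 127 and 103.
1

Using the Euclidean algorithm:
127 = 1 × 103 + 24
103 = 4 × 24 + 7
24 = 3 × 7 + 3
7 = 2 × 3 + 1
3 = 3 × 1 + 0

GCD(127, 103) = 1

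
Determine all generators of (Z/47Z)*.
Primitive roots mod 47: {5, 10, 11, 13, 15, 19, 20, 22, 23, 26, 29, 30, 31, 33, 35, 38, 39, 40, 41, 43, 44, 45}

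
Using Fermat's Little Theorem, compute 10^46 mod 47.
By Fermat's Little Theorem, 10^{46} ≡ 1 (mod 47) since 47 is prime and gcd(10, 47) = 1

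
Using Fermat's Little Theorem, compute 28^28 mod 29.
By Fermat's Little Theorem, 28^{28} ≡ 1 (mod 29) since 29 is prime and gcd(28, 29) = 1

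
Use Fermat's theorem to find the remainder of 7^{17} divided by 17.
7

By Fermat's Little Theorem, a^(p-1) ≡ 1 (mod p) for prime p and gcd(a, p) = 1
Here p = 17, so 7^16 ≡ 1 (mod 17)
We can reduce the exponent: 17 mod 16 = 1
So 7^17 ≡ 7^1 (mod 17)
Computing: 7^1 mod 17 = 7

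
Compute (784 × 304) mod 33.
10

(784 × 304) = 238336
238336 mod 33 = 10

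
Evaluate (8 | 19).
(8/19) = 8^{9} mod 19 = -1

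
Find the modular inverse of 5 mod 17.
5^(-1) ≡ 7 (mod 17). Verification: 5 × 7 = 35 ≡ 1 (mod 17)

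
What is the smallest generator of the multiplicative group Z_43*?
p - 1 = 42 has prime divisors 2, 3, 7. h is a primitive root mod 43 iff h^(42/q) ≢ 1 (mod 43) for each such q.
h = 2: 2^21 ≡ 42, 2^14 ≡ 1, 2^6 ≡ 21 (mod 43); 2^14 ≡ 1, so not a primitive root.
h = 3: 3^21 ≡ 42, 3^14 ≡ 36, 3^6 ≡ 41 (mod 43); none is 1, so 3 has order 42 and is a primitive root.
The smallest primitive root mod 43 is g = 3.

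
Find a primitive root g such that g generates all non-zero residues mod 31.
p - 1 = 30 has prime divisors 2, 3, 5. h is a primitive root mod 31 iff h^(30/q) ≢ 1 (mod 31) for each such q.
h = 2: 2^15 ≡ 1, 2^10 ≡ 1, 2^6 ≡ 2 (mod 31); 2^15 ≡ 1, so not a primitive root.
h = 3: 3^15 ≡ 30, 3^10 ≡ 25, 3^6 ≡ 16 (mod 31); none is 1, so 3 has order 30 and is a primitive root.
The smallest primitive root mod 31 is g = 3.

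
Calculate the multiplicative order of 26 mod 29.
Powers of 26 mod 29: 26^1≡26, 26^2≡9, 26^3≡2, 26^4≡23, 26^5≡18, 26^6≡4, 26^7≡17, 26^8≡7, 26^9≡8, 26^10≡5, 26^11≡14, 26^12≡16, 26^13≡10, 26^14≡28, 26^15≡3, 26^16≡20, 26^17≡27, 26^18≡6, 26^19≡11, 26^20≡25, 26^21≡12, 26^22≡22, 26^23≡21, 26^24≡24, 26^25≡15, 26^26≡13, 26^27≡19, 26^28≡1. Order = 28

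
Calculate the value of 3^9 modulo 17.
9 = 8 + 1 (binary 1001). Repeated squaring mod 17: 3^1 ≡ 3; 3^2 ≡ 3² = 9 ≡ 9; 3^4 ≡ 9² = 81 ≡ 13; 3^8 ≡ 13² = 169 ≡ 16. Multiply: 3^9 = 3^8 × 3^1 ≡ 16 × 3 (mod 17): 16 × 3 = 48 ≡ 14. So 3^9 ≡ 14 (mod 17).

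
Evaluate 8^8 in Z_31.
8 = 8 (binary 1000). Repeated squaring mod 31: 8^1 ≡ 8; 8^2 ≡ 8² = 64 ≡ 2; 8^4 ≡ 2² = 4 ≡ 4; 8^8 ≡ 4² = 16 ≡ 16. So 8^8 ≡ 16 (mod 31).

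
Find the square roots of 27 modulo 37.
The square roots of 27 mod 37 are 8 and 29. Verify: 8² = 64 ≡ 27 (mod 37)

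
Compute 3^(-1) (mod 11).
3^(-1) ≡ 4 (mod 11). Verification: 3 × 4 = 12 ≡ 1 (mod 11)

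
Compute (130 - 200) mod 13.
8

(130 - 200) = -70
-70 mod 13 = 8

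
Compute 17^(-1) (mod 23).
17^(-1) ≡ 19 (mod 23). Verification: 17 × 19 = 323 ≡ 1 (mod 23)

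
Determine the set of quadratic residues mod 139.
QRs mod 139: {1, 4, 5, 6, 7, 9, 11, 13, 16, 20, 24, 25, 28, 29, 30, 31, 34, 35, 36, 37, 38, 41, 42, 44, 45, 46, 47, 49, 51, 52, 54, 55, 57, 63, 64, 65, 66, 67, 69, 71, 77, 78, 79, 80, 81, 83, 86, 89, 91, 96, 99, 100, 106, 107, 112, 113, 116, 117, 118, 120, 121, 122, 124, 125, 127, 129, 131, 136, 137}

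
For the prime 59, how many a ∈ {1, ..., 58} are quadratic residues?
For prime 59, there are (p-1)/2 = (59-1)/2 = 29 quadratic residues (excluding 0).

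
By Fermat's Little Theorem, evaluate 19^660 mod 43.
By Fermat: 19^{42} ≡ 1 (mod 43). 660 ≡ 30 (mod 42). So 19^{660} ≡ 19^{30} ≡ 16 (mod 43)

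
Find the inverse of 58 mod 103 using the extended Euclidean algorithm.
Extended GCD: 58(16) + 103(-9) = 1. So 58^(-1) ≡ 16 ≡ 16 (mod 103). Verify: 58 × 16 = 928 ≡ 1 (mod 103)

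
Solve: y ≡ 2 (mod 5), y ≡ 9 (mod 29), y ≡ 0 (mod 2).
M = 5 × 29 × 2 = 290. M₁ = 58, y₁ ≡ 2 (mod 5). M₂ = 10, y₂ ≡ 3 (mod 29). M₃ = 145, y₃ ≡ 1 (mod 2). y = 2×58×2 + 9×10×3 + 0×145×1 ≡ 212 (mod 290)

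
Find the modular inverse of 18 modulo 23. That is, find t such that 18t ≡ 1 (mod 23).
9

Using Extended Euclidean Algorithm:
gcd(18, 23) = 1
Bezout coefficients: 18 × 9 + 23 × -7 = 1
So 18 × 9 ≡ 1 (mod 23)
The inverse is 9 mod 23 = 9
Verification: 18 × 9 = 162 = 7 × 23 + 1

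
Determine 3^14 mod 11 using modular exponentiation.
Using Fermat: 3^{10} ≡ 1 (mod 11). 14 ≡ 4 (mod 10). So 3^{14} ≡ 3^{4} ≡ 4 (mod 11)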